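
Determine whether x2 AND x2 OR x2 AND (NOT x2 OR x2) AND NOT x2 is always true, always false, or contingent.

x2 AND x2 OR x2 AND (NOT x2 OR x2) AND NOT x2
= x2 AND x2 OR x2 AND NOT x2   [complement / identity]
= x2   [distribution]
This depends on x2, so it is not a constant.

contingent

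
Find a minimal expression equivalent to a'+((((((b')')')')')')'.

a'+((((((b')')')')')')'
= a'+((((b')')')')'
= a'+((b')')'
= a'+b'

a'+b'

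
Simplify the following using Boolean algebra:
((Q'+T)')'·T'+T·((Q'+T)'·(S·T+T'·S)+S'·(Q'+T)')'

((Q'+T)')'·T'+T·((Q'+T)'·(S·T+T'·S)+S'·(Q'+T)')'
= ((Q'+T)')'·T'+T·((Q'+T)'·S+S'·(Q'+T)')'   (distribution)
= ((Q'+T)')'·T'+T·((Q'+T)')'   (distribution)
= ((Q'+T)')'·T'+T·(Q'+T)   (double negation)
= (Q'+T)·T'+T·(Q'+T)   (double negation)
= Q'+T   (distribution)

Q'+T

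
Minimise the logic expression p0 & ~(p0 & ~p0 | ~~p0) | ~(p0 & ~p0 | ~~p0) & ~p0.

p0 & ~(p0 & ~p0 | ~~p0) | ~(p0 & ~p0 | ~~p0) & ~p0
= ~(p0 & ~p0 | ~~p0)   (distribution)
= ~(p0 & ~p0 | p0)   (double negation)
= ~p0   (complement / identity)

~p0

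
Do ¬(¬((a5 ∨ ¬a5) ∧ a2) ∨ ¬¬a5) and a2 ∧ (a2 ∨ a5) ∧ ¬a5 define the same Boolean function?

Yes

E1: ¬(¬((a5 ∨ ¬a5) ∧ a2) ∨ ¬¬a5)
    = ¬(¬a2 ∨ ¬¬a5)   (complement / identity)
    = a2 ∧ ¬a5   (De Morgan)
E2: a2 ∧ (a2 ∨ a5) ∧ ¬a5
    = a2 ∧ ¬a5   (absorption)
Both reduce to a2 ∧ ¬a5, so they are equivalent.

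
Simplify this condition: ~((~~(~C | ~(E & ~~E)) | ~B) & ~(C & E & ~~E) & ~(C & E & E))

~((~~(~C | ~(E & ~~E)) | ~B) & ~(C & E & ~~E) & ~(C & E & E))
= ~((~(C & E & ~~E) | ~B) & ~(C & E & ~~E) & ~(C & E & E))
= ~(~(C & E & ~~E) & ~(C & E & E))
= ~(~(C & E & E) & ~(C & E & E))
= ~~(C & E & E)
= C & E & E
= C & E

C & E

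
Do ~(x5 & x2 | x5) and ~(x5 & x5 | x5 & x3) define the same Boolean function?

E1: ~(x5 & x2 | x5)
    = ~x5   (absorption)
E2: ~(x5 & x5 | x5 & x3)
    = ~(x5 & (x5 | x3))   (distribution)
    = ~x5   (absorption)
Both reduce to ~x5, so they are equivalent.

Yes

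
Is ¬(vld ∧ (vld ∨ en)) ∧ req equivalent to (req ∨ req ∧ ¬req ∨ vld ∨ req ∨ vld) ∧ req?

E1: ¬(vld ∧ (vld ∨ en)) ∧ req
    = ¬vld ∧ req   — absorption
E2: (req ∨ req ∧ ¬req ∨ vld ∨ req ∨ vld) ∧ req
    = (req ∨ vld ∨ req ∨ vld) ∧ req   — complement / identity
    = (req ∨ vld) ∧ req   — idempotence
    = req   — absorption
These differ: at en=0, req=1, vld=1, E1 = 0 but E2 = 1.

No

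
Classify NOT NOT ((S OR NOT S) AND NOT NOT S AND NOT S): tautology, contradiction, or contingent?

contradiction

NOT NOT ((S OR NOT S) AND NOT NOT S AND NOT S)
= (S OR NOT S) AND NOT NOT S AND NOT S   [double negation]
= (S OR NOT S) AND S AND NOT S   [double negation]
= S AND NOT S   [complement / identity]
= FALSE   [complement]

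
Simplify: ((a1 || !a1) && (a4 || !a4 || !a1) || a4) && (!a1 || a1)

((a1 || !a1) && (a4 || !a4 || !a1) || a4) && (!a1 || a1)
= (!a1 || a1 && (a4 || !a4) || a4) && (!a1 || a1)   — distribution
= (!a1 || a1 || a4) && (!a1 || a1)   — complement / identity
= !a1 || a1   — absorption
= true   — complement

true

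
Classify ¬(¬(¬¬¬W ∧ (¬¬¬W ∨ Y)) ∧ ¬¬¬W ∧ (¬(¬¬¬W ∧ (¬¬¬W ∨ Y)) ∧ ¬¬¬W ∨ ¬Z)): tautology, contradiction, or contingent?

tautology

¬(¬(¬¬¬W ∧ (¬¬¬W ∨ Y)) ∧ ¬¬¬W ∧ (¬(¬¬¬W ∧ (¬¬¬W ∨ Y)) ∧ ¬¬¬W ∨ ¬Z))
= ¬(¬(¬¬¬W ∧ (¬¬¬W ∨ Y)) ∧ ¬¬¬W)   (absorption)
= ¬(¬(¬¬¬W ∧ (¬¬¬W ∨ Y)) ∧ ¬W)   (double negation)
= ¬(¬¬¬¬W ∧ ¬W)   (absorption)
= ¬(¬¬W ∧ ¬W)   (double negation)
= ¬W ∨ W   (De Morgan)
= True   (complement)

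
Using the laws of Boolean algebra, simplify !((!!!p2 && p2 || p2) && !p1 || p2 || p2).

!((!!!p2 && p2 || p2) && !p1 || p2 || p2)
= !((!!!p2 && p2 || p2) && !p1 || p2)   [idempotence]
= !((!p2 && p2 || p2) && !p1 || p2)   [double negation]
= !(p2 && !p1 || p2)   [complement / identity]
= !p2   [absorption]

!p2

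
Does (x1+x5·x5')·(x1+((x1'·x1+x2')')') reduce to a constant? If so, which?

(x1+x5·x5')·(x1+((x1'·x1+x2')')')
= (x1+x5·x5')·(x1+((x2')')')   [complement / identity]
= (x1+x5·x5')·(x1+x2')   [double negation]
= x1·(x1+x2')   [complement / identity]
= x1   [absorption]
This depends on x1, so it is not a constant.

no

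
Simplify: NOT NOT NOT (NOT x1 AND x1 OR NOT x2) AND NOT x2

NOT NOT NOT (NOT x1 AND x1 OR NOT x2) AND NOT x2
= NOT NOT NOT NOT x2 AND NOT x2   — complement / identity
= NOT NOT x2 AND NOT x2   — double negation
= x2 AND NOT x2   — double negation
= FALSE   — complement

FALSE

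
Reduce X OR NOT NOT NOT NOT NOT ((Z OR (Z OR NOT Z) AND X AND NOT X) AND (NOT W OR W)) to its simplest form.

X OR NOT Z

X OR NOT NOT NOT NOT NOT ((Z OR (Z OR NOT Z) AND X AND NOT X) AND (NOT W OR W))
= X OR NOT NOT NOT NOT NOT (Z OR (Z OR NOT Z) AND X AND NOT X)   — complement / identity
= X OR NOT NOT NOT (Z OR (Z OR NOT Z) AND X AND NOT X)   — double negation
= X OR NOT NOT NOT (Z OR X AND NOT X)   — complement / identity
= X OR NOT (Z OR X AND NOT X)   — double negation
= X OR NOT Z   — complement / identity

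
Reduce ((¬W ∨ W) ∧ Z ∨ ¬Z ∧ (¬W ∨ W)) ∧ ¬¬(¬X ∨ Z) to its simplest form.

((¬W ∨ W) ∧ Z ∨ ¬Z ∧ (¬W ∨ W)) ∧ ¬¬(¬X ∨ Z)
= (¬W ∨ W) ∧ ¬¬(¬X ∨ Z)   — distribution
= ¬¬(¬X ∨ Z)   — complement / identity
= ¬X ∨ Z   — double negation

¬X ∨ Z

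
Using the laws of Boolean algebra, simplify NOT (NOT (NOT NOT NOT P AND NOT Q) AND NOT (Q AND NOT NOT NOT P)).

NOT P

NOT (NOT (NOT NOT NOT P AND NOT Q) AND NOT (Q AND NOT NOT NOT P))
= NOT NOT NOT P AND NOT Q OR Q AND NOT NOT NOT P   (De Morgan)
= NOT NOT NOT P   (distribution)
= NOT P   (double negation)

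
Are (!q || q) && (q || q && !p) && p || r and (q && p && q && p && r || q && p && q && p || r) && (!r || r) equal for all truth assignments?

E1: (!q || q) && (q || q && !p) && p || r
    = (!q || q) && q && p || r   [absorption]
    = q && p || r   [complement / identity]
E2: (q && p && q && p && r || q && p && q && p || r) && (!r || r)
    = (q && p && q && p || r) && (!r || r)   [absorption]
    = (q && p || r) && (!r || r)   [idempotence]
    = q && p || r   [complement / identity]
Both reduce to q && p || r, so they are equivalent.

Yes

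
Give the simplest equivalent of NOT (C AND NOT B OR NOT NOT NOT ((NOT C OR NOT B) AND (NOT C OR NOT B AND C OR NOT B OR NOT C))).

NOT C

NOT (C AND NOT B OR NOT NOT NOT ((NOT C OR NOT B) AND (NOT C OR NOT B AND C OR NOT B OR NOT C)))
= NOT (C AND NOT B OR NOT NOT NOT ((NOT C OR NOT B) AND (NOT C OR NOT B OR NOT C)))   [absorption]
= NOT (C AND NOT B OR NOT NOT NOT (NOT C OR NOT B))   [absorption]
= NOT (C AND NOT B OR NOT (NOT C OR NOT B))   [double negation]
= NOT (C AND NOT B OR C AND B)   [De Morgan]
= NOT C   [distribution]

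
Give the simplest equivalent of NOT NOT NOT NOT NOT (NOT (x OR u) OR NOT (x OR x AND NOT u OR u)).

x OR u

NOT NOT NOT NOT NOT (NOT (x OR u) OR NOT (x OR x AND NOT u OR u))
= NOT NOT NOT (NOT (x OR u) OR NOT (x OR x AND NOT u OR u))   [double negation]
= NOT NOT NOT (NOT (x OR u) OR NOT (x OR u))   [absorption]
= NOT NOT NOT NOT (x OR u)   [idempotence]
= NOT NOT (x OR u)   [double negation]
= x OR u   [double negation]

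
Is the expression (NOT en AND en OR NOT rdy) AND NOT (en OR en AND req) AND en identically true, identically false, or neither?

identically false

(NOT en AND en OR NOT rdy) AND NOT (en OR en AND req) AND en
= (NOT en AND en OR NOT rdy) AND NOT en AND en   — absorption
= NOT en AND en   — absorption
= FALSE   — complement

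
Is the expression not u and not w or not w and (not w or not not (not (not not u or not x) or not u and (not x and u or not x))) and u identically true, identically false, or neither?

not u and not w or not w and (not w or not not (not (not not u or not x) or not u and (not x and u or not x))) and u
= not u and not w or not w and (not w or not not (not u and x or not u and (not x and u or not x))) and u   — De Morgan
= not u and not w or not w and (not w or not not (not u and x or not u and not x)) and u   — absorption
= not u and not w or not w and (not w or not not not u) and u   — distribution
= not u and not w or not w and (not w or not u) and u   — double negation
= not u and not w or not w and u   — absorption
= not w   — distribution
This depends on w, so it is not a constant.

neither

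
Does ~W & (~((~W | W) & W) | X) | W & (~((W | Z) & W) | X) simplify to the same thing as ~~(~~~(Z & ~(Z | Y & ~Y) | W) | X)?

Yes

E1: ~W & (~((~W | W) & W) | X) | W & (~((W | Z) & W) | X)
    = ~W & (~((~W | W) & W) | X) | W & (~W | X)   [absorption]
    = ~W & (~W | X) | W & (~W | X)   [complement / identity]
    = ~W | X   [distribution]
E2: ~~(~~~(Z & ~(Z | Y & ~Y) | W) | X)
    = ~~(~~~(Z & ~Z | W) | X)   [complement / identity]
    = ~~(~~~W | X)   [complement / identity]
    = ~~(~W | X)   [double negation]
    = ~W | X   [double negation]
Both reduce to ~W | X, so they are equivalent.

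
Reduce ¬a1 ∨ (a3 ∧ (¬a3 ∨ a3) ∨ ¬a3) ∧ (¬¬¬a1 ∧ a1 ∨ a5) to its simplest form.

¬a1 ∨ a5

¬a1 ∨ (a3 ∧ (¬a3 ∨ a3) ∨ ¬a3) ∧ (¬¬¬a1 ∧ a1 ∨ a5)
= ¬a1 ∨ (a3 ∨ ¬a3) ∧ (¬¬¬a1 ∧ a1 ∨ a5)   [complement / identity]
= ¬a1 ∨ ¬¬¬a1 ∧ a1 ∨ a5   [complement / identity]
= ¬a1 ∨ ¬a1 ∧ a1 ∨ a5   [double negation]
= ¬a1 ∨ a5   [complement / identity]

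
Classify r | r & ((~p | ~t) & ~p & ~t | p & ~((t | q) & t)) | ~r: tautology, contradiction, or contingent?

r | r & ((~p | ~t) & ~p & ~t | p & ~((t | q) & t)) | ~r
= r | r & (~p & ~t | p & ~((t | q) & t)) | ~r   (absorption)
= r | r & (~p & ~t | p & ~t) | ~r   (absorption)
= r | r & ~t | ~r   (distribution)
= r | ~r   (absorption)
= 1   (complement)

tautology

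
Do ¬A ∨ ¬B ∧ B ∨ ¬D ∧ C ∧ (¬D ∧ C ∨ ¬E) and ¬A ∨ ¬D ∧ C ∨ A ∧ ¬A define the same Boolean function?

E1: ¬A ∨ ¬B ∧ B ∨ ¬D ∧ C ∧ (¬D ∧ C ∨ ¬E)
    = ¬A ∨ ¬D ∧ C ∧ (¬D ∧ C ∨ ¬E)   [complement / identity]
    = ¬A ∨ ¬D ∧ C   [absorption]
E2: ¬A ∨ ¬D ∧ C ∨ A ∧ ¬A
    = ¬A ∨ ¬D ∧ C   [complement / identity]
Both reduce to ¬A ∨ ¬D ∧ C, so they are equivalent.

Yes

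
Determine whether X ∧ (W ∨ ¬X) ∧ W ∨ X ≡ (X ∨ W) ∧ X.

Yes

E1: X ∧ (W ∨ ¬X) ∧ W ∨ X
    = X ∧ W ∨ X   (absorption)
    = X   (absorption)
E2: (X ∨ W) ∧ X
    = X   (absorption)
Both reduce to X, so they are equivalent.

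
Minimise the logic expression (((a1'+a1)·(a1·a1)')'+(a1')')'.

a1'

(((a1'+a1)·(a1·a1)')'+(a1')')'
= (((a1·a1)')'+(a1')')'   (complement / identity)
= ((a1')'+(a1')')'   (idempotence)
= a1'·a1'   (De Morgan)
= a1'   (idempotence)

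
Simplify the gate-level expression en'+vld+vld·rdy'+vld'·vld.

en'+vld+vld·rdy'+vld'·vld
= en'+vld+vld'·vld
= en'+vld

en'+vld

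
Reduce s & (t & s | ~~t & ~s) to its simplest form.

s & (t & s | ~~t & ~s)
= s & (t & s | t & ~s)   [double negation]
= s & t   [distribution]

s & t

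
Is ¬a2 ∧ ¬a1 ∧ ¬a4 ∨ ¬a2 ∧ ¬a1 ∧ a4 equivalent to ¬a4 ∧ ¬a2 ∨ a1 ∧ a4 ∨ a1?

No

E1: ¬a2 ∧ ¬a1 ∧ ¬a4 ∨ ¬a2 ∧ ¬a1 ∧ a4
    = ¬a2 ∧ ¬a1
E2: ¬a4 ∧ ¬a2 ∨ a1 ∧ a4 ∨ a1
    = ¬a4 ∧ ¬a2 ∨ a1
These differ: at a1=1, a2=0, a4=0, E1 = 0 but E2 = 1.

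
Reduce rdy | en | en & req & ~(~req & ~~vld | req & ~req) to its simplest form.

rdy | en

rdy | en | en & req & ~(~req & ~~vld | req & ~req)
= rdy | en | en & req & ~(~req & ~~vld)   [complement / identity]
= rdy | en | en & req & (req | ~vld)   [De Morgan]
= rdy | en | en & req   [absorption]
= rdy | en   [absorption]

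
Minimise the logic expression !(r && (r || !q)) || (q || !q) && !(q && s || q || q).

!(r && (r || !q)) || (q || !q) && !(q && s || q || q)
= !(r && (r || !q)) || !(q && s || q || q)   — complement / identity
= !r || !(q && s || q || q)   — absorption
= !r || !(q && s || q)   — idempotence
= !r || !q   — absorption

!r || !q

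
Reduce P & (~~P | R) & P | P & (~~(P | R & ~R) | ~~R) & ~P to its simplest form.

P & (~~P | R) & P | P & (~~(P | R & ~R) | ~~R) & ~P
= P & (~~P | R) & P | P & (~~P | ~~R) & ~P   — complement / identity
= P & (~~P | R) & P | P & (~~P | R) & ~P   — double negation
= P & (~~P | R)   — distribution
= P & (P | R)   — double negation
= P   — absorption

P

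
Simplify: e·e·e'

0

e·e·e'
= e·e'   — idempotence
= 0   — complement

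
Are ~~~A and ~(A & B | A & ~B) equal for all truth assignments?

E1: ~~~A
    = ~A   [double negation]
E2: ~(A & B | A & ~B)
    = ~A   [distribution]
Both reduce to ~A, so they are equivalent.

Yes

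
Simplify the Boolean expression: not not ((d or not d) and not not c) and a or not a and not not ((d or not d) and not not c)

not not ((d or not d) and not not c) and a or not a and not not ((d or not d) and not not c)
= not not ((d or not d) and not not c)   (distribution)
= not not ((d or not d) and c)   (double negation)
= (d or not d) and c   (double negation)
= c   (complement / identity)

c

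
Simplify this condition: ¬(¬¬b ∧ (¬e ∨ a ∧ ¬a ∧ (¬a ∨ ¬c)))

¬(¬¬b ∧ (¬e ∨ a ∧ ¬a ∧ (¬a ∨ ¬c)))
= ¬(¬¬b ∧ (¬e ∨ a ∧ ¬a))   (absorption)
= ¬(¬¬b ∧ ¬e)   (complement / identity)
= ¬b ∨ e   (De Morgan)

¬b ∨ e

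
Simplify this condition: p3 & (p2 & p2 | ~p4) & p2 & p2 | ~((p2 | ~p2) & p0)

p3 & (p2 & p2 | ~p4) & p2 & p2 | ~((p2 | ~p2) & p0)
= p3 & p2 & p2 | ~((p2 | ~p2) & p0)
= p3 & p2 | ~((p2 | ~p2) & p0)
= p3 & p2 | ~p0

p3 & p2 | ~p0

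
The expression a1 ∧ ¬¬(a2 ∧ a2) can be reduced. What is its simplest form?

a1 ∧ a2

a1 ∧ ¬¬(a2 ∧ a2)
= a1 ∧ ¬¬a2   — idempotence
= a1 ∧ a2   — double negation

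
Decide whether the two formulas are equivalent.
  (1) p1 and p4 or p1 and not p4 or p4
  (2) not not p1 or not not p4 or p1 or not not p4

E1: p1 and p4 or p1 and not p4 or p4
    = p1 or p4   — distribution
E2: not not p1 or not not p4 or p1 or not not p4
    = p1 or not not p4 or p1 or not not p4   — double negation
    = p1 or not not p4   — idempotence
    = p1 or p4   — double negation
Both reduce to p1 or p4, so they are equivalent.

Yes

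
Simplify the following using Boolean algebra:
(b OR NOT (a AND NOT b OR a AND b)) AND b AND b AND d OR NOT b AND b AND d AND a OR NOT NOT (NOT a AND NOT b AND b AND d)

b AND d

(b OR NOT (a AND NOT b OR a AND b)) AND b AND b AND d OR NOT b AND b AND d AND a OR NOT NOT (NOT a AND NOT b AND b AND d)
= (b OR NOT a) AND b AND b AND d OR NOT b AND b AND d AND a OR NOT NOT (NOT a AND NOT b AND b AND d)   — distribution
= (b OR NOT a) AND b AND b AND d OR NOT b AND b AND d AND a OR NOT a AND NOT b AND b AND d   — double negation
= (b OR NOT a) AND b AND b AND d OR NOT b AND b AND d   — distribution
= b AND b AND d OR NOT b AND b AND d   — absorption
= b AND d   — distribution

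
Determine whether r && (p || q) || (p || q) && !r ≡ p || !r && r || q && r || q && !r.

Yes

E1: r && (p || q) || (p || q) && !r
    = p || q   — distribution
E2: p || !r && r || q && r || q && !r
    = p || q && r || q && !r   — complement / identity
    = p || q   — distribution
Both reduce to p || q, so they are equivalent.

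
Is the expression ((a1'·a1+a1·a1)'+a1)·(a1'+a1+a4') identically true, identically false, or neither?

identically true

((a1'·a1+a1·a1)'+a1)·(a1'+a1+a4')
= (a1'+a1)·(a1'+a1+a4')   (distribution)
= a1'+a1   (absorption)
= 1   (complement)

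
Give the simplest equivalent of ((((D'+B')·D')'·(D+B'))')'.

D

((((D'+B')·D')'·(D+B'))')'
= (((D')'·(D+B'))')'   (absorption)
= ((D·(D+B'))')'   (double negation)
= D·(D+B')   (double negation)
= D   (absorption)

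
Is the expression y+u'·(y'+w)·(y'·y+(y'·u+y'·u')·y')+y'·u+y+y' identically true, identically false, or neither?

y+u'·(y'+w)·(y'·y+(y'·u+y'·u')·y')+y'·u+y+y'
= y+u'·(y'+w)·(y'·y+y'·y')+y'·u+y+y'   [distribution]
= y+u'·(y'+w)·y'+y'·u+y+y'   [distribution]
= y+u'·y'+y'·u+y+y'   [absorption]
= y+y'+y+y'   [distribution]
= y+y'   [idempotence]
= 1   [complement]

identically true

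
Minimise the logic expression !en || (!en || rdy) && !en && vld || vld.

!en || vld

!en || (!en || rdy) && !en && vld || vld
= !en || !en && vld || vld   (absorption)
= !en || vld   (absorption)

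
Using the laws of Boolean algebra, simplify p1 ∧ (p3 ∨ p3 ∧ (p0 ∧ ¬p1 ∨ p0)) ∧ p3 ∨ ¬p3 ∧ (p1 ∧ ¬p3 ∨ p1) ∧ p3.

p1 ∧ (p3 ∨ p3 ∧ (p0 ∧ ¬p1 ∨ p0)) ∧ p3 ∨ ¬p3 ∧ (p1 ∧ ¬p3 ∨ p1) ∧ p3
= p1 ∧ (p3 ∨ p3 ∧ p0) ∧ p3 ∨ ¬p3 ∧ (p1 ∧ ¬p3 ∨ p1) ∧ p3
= p1 ∧ p3 ∧ p3 ∨ ¬p3 ∧ (p1 ∧ ¬p3 ∨ p1) ∧ p3
= p1 ∧ p3 ∧ p3 ∨ ¬p3 ∧ p1 ∧ p3
= p1 ∧ p3

p1 ∧ p3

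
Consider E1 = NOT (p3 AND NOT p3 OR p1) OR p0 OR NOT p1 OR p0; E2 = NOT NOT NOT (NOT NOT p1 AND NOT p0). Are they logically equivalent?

E1: NOT (p3 AND NOT p3 OR p1) OR p0 OR NOT p1 OR p0
    = NOT p1 OR p0 OR NOT p1 OR p0   (complement / identity)
    = NOT p1 OR p0   (idempotence)
E2: NOT NOT NOT (NOT NOT p1 AND NOT p0)
    = NOT (NOT NOT p1 AND NOT p0)   (double negation)
    = NOT p1 OR p0   (De Morgan)
Both reduce to NOT p1 OR p0, so they are equivalent.

Yes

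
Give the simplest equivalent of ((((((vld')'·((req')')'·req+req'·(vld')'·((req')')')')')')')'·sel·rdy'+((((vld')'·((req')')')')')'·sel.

((((((vld')'·((req')')'·req+req'·(vld')'·((req')')')')')')')'·sel·rdy'+((((vld')'·((req')')')')')'·sel
= ((((vld')'·((req')')'·req+req'·(vld')'·((req')')')')')'·sel·rdy'+((((vld')'·((req')')')')')'·sel   (double negation)
= ((((vld')'·((req')')')')')'·sel·rdy'+((((vld')'·((req')')')')')'·sel   (distribution)
= ((((vld')'·((req')')')')')'·sel   (absorption)
= ((vld')'·((req')')')'·sel   (double negation)
= ((vld')'·req')'·sel   (double negation)
= (vld'+req)·sel   (De Morgan)

(vld'+req)·sel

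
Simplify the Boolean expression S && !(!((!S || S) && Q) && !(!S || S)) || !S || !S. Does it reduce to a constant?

true

S && !(!((!S || S) && Q) && !(!S || S)) || !S || !S
= S && !(!((!S || S) && Q) && !(!S || S)) || !S   [idempotence]
= S && ((!S || S) && Q || !S || S) || !S   [De Morgan]
= S && (!S || S) || !S   [absorption]
= S || !S   [complement / identity]
= true   [complement]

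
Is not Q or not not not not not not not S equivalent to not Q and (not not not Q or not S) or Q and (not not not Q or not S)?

Yes

E1: not Q or not not not not not not not S
    = not Q or not not not not not S   [double negation]
    = not Q or not not not S   [double negation]
    = not Q or not S   [double negation]
E2: not Q and (not not not Q or not S) or Q and (not not not Q or not S)
    = not not not Q or not S   [distribution]
    = not Q or not S   [double negation]
Both reduce to not Q or not S, so they are equivalent.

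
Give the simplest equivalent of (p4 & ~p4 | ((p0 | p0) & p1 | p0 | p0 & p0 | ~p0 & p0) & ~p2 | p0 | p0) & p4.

(p4 & ~p4 | ((p0 | p0) & p1 | p0 | p0 & p0 | ~p0 & p0) & ~p2 | p0 | p0) & p4
= (p4 & ~p4 | ((p0 | p0) & p1 | p0 | p0) & ~p2 | p0 | p0) & p4   (distribution)
= (((p0 | p0) & p1 | p0 | p0) & ~p2 | p0 | p0) & p4   (complement / identity)
= ((p0 | p0) & ~p2 | p0 | p0) & p4   (absorption)
= (p0 | p0) & p4   (absorption)
= p0 & p4   (idempotence)

p0 & p4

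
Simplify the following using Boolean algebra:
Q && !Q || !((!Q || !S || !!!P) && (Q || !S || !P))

S && P

Q && !Q || !((!Q || !S || !!!P) && (Q || !S || !P))
= Q && !Q || !((!Q || !S || !P) && (Q || !S || !P))   (double negation)
= !((!Q || !S || !P) && (Q || !S || !P))   (complement / identity)
= !(!S || !P || !Q && Q)   (distribution)
= !(!S || !P)   (complement / identity)
= S && P   (De Morgan)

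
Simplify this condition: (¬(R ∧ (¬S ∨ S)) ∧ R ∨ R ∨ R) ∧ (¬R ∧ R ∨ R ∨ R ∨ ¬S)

(¬(R ∧ (¬S ∨ S)) ∧ R ∨ R ∨ R) ∧ (¬R ∧ R ∨ R ∨ R ∨ ¬S)
= (¬R ∧ R ∨ R ∨ R) ∧ (¬R ∧ R ∨ R ∨ R ∨ ¬S)   [complement / identity]
= ¬R ∧ R ∨ R ∨ R   [absorption]
= R ∨ R   [complement / identity]
= R   [idempotence]

R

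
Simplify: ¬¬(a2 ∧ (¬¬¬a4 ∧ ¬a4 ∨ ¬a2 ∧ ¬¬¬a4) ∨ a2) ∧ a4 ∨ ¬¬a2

a2

¬¬(a2 ∧ (¬¬¬a4 ∧ ¬a4 ∨ ¬a2 ∧ ¬¬¬a4) ∨ a2) ∧ a4 ∨ ¬¬a2
= ¬¬(a2 ∧ ¬¬¬a4 ∧ (¬a4 ∨ ¬a2) ∨ a2) ∧ a4 ∨ ¬¬a2   (distribution)
= ¬¬(a2 ∧ ¬a4 ∧ (¬a4 ∨ ¬a2) ∨ a2) ∧ a4 ∨ ¬¬a2   (double negation)
= ¬¬(a2 ∧ ¬a4 ∨ a2) ∧ a4 ∨ ¬¬a2   (absorption)
= ¬¬a2 ∧ a4 ∨ ¬¬a2   (absorption)
= ¬¬a2   (absorption)
= a2   (double negation)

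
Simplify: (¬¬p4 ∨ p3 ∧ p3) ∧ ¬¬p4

(¬¬p4 ∨ p3 ∧ p3) ∧ ¬¬p4
= (¬¬p4 ∨ p3) ∧ ¬¬p4   (idempotence)
= ¬¬p4   (absorption)
= p4   (double negation)

p4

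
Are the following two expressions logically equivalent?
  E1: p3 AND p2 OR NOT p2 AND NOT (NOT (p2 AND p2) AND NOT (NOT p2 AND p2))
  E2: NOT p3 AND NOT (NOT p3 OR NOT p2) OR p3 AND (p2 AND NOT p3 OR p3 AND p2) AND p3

E1: p3 AND p2 OR NOT p2 AND NOT (NOT (p2 AND p2) AND NOT (NOT p2 AND p2))
    = p3 AND p2 OR NOT p2 AND (p2 AND p2 OR NOT p2 AND p2)
    = p3 AND p2 OR NOT p2 AND p2
    = p3 AND p2
E2: NOT p3 AND NOT (NOT p3 OR NOT p2) OR p3 AND (p2 AND NOT p3 OR p3 AND p2) AND p3
    = NOT p3 AND NOT (NOT p3 OR NOT p2) OR p3 AND p2 AND p3
    = NOT p3 AND p3 AND p2 OR p3 AND p2 AND p3
    = p3 AND p2
Both reduce to p3 AND p2, so they are equivalent.

Yes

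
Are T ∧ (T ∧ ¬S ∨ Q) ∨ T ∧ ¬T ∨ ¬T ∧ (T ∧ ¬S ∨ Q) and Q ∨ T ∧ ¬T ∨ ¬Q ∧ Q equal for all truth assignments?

No

E1: T ∧ (T ∧ ¬S ∨ Q) ∨ T ∧ ¬T ∨ ¬T ∧ (T ∧ ¬S ∨ Q)
    = T ∧ (T ∧ ¬S ∨ Q) ∨ ¬T ∧ (T ∧ ¬S ∨ Q)   [complement / identity]
    = T ∧ ¬S ∨ Q   [distribution]
E2: Q ∨ T ∧ ¬T ∨ ¬Q ∧ Q
    = Q ∨ ¬Q ∧ Q   [complement / identity]
    = Q   [complement / identity]
These differ: at Q=0, S=0, T=1, E1 = 1 but E2 = 0.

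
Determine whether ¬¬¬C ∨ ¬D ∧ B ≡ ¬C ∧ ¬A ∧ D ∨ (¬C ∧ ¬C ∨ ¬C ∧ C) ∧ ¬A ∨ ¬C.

No

E1: ¬¬¬C ∨ ¬D ∧ B
    = ¬C ∨ ¬D ∧ B   [double negation]
E2: ¬C ∧ ¬A ∧ D ∨ (¬C ∧ ¬C ∨ ¬C ∧ C) ∧ ¬A ∨ ¬C
    = ¬C ∧ ¬A ∧ D ∨ ¬C ∧ ¬A ∨ ¬C   [distribution]
    = ¬C ∧ ¬A ∨ ¬C   [absorption]
    = ¬C   [absorption]
These differ: at A=0, B=1, C=1, D=0, E1 = 1 but E2 = 0.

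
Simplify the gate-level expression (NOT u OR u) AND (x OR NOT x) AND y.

(NOT u OR u) AND (x OR NOT x) AND y
= (x OR NOT x) AND y
= y

y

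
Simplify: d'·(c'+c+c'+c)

d'

d'·(c'+c+c'+c)
= d'·(c'+c)   (idempotence)
= d'   (complement / identity)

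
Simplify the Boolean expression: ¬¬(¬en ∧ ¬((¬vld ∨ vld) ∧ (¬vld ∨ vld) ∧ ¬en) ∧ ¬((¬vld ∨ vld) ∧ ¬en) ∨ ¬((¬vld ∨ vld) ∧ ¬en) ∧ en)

¬¬(¬en ∧ ¬((¬vld ∨ vld) ∧ (¬vld ∨ vld) ∧ ¬en) ∧ ¬((¬vld ∨ vld) ∧ ¬en) ∨ ¬((¬vld ∨ vld) ∧ ¬en) ∧ en)
= ¬¬(¬en ∧ ¬((¬vld ∨ vld) ∧ ¬en) ∧ ¬((¬vld ∨ vld) ∧ ¬en) ∨ ¬((¬vld ∨ vld) ∧ ¬en) ∧ en)   — idempotence
= ¬¬(¬en ∧ ¬((¬vld ∨ vld) ∧ ¬en) ∨ ¬((¬vld ∨ vld) ∧ ¬en) ∧ en)   — idempotence
= ¬¬¬((¬vld ∨ vld) ∧ ¬en)   — distribution
= ¬((¬vld ∨ vld) ∧ ¬en)   — double negation
= ¬¬en   — complement / identity
= en   — double negation

en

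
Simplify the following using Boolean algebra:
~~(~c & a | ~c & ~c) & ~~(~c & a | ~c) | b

~c | b

~~(~c & a | ~c & ~c) & ~~(~c & a | ~c) | b
= (~c & a | ~c & ~c) & ~~(~c & a | ~c) | b   — double negation
= (~c & a | ~c) & ~~(~c & a | ~c) | b   — idempotence
= (~c & a | ~c) & (~c & a | ~c) | b   — double negation
= ~c & a | ~c | b   — idempotence
= ~c | b   — absorption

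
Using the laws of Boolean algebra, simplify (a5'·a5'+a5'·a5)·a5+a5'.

(a5'·a5'+a5'·a5)·a5+a5'
= a5'·a5+a5'   (distribution)
= a5'   (complement / identity)

a5'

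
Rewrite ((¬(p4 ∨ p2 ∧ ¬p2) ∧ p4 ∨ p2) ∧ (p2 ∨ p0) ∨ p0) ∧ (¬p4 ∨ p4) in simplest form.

((¬(p4 ∨ p2 ∧ ¬p2) ∧ p4 ∨ p2) ∧ (p2 ∨ p0) ∨ p0) ∧ (¬p4 ∨ p4)
= ((¬p4 ∧ p4 ∨ p2) ∧ (p2 ∨ p0) ∨ p0) ∧ (¬p4 ∨ p4)   (complement / identity)
= (p2 ∧ (p2 ∨ p0) ∨ p0) ∧ (¬p4 ∨ p4)   (complement / identity)
= (p2 ∨ p0) ∧ (¬p4 ∨ p4)   (absorption)
= p2 ∨ p0   (complement / identity)

p2 ∨ p0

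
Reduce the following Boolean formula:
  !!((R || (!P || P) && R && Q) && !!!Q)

R && !Q

!!((R || (!P || P) && R && Q) && !!!Q)
= !!((R || (!P || P) && R && Q) && !Q)   — double negation
= !!((R || R && Q) && !Q)   — complement / identity
= (R || R && Q) && !Q   — double negation
= R && !Q   — absorption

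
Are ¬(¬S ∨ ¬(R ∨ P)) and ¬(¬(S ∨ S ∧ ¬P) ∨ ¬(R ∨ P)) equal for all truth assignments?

Yes

E1: ¬(¬S ∨ ¬(R ∨ P))
    = S ∧ (R ∨ P)
E2: ¬(¬(S ∨ S ∧ ¬P) ∨ ¬(R ∨ P))
    = ¬(¬S ∨ ¬(R ∨ P))
    = S ∧ (R ∨ P)
Both reduce to S ∧ (R ∨ P), so they are equivalent.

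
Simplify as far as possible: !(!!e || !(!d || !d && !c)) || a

!(!!e || !(!d || !d && !c)) || a
= !(!!e || !!d) || a   (absorption)
= !e && !d || a   (De Morgan)

!e && !d || a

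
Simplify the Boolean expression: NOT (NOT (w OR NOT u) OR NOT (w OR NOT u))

NOT (NOT (w OR NOT u) OR NOT (w OR NOT u))
= (w OR NOT u) AND (w OR NOT u)   [De Morgan]
= w OR NOT u   [idempotence]

w OR NOT u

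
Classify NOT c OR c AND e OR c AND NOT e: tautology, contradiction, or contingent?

NOT c OR c AND e OR c AND NOT e
= NOT c OR c
= TRUE

tautology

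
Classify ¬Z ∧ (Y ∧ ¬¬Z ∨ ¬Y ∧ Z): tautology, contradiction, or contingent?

contradiction

¬Z ∧ (Y ∧ ¬¬Z ∨ ¬Y ∧ Z)
= ¬Z ∧ (Y ∧ Z ∨ ¬Y ∧ Z)   (double negation)
= ¬Z ∧ Z   (distribution)
= False   (complement)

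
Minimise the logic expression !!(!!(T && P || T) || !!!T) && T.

T

!!(!!(T && P || T) || !!!T) && T
= !(!(T && P || T) && !!T) && T   [De Morgan]
= !(!T && !!T) && T   [absorption]
= (T || !T) && T   [De Morgan]
= T   [complement / identity]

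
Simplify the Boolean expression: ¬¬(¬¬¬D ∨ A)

¬¬(¬¬¬D ∨ A)
= ¬¬¬D ∨ A   — double negation
= ¬D ∨ A   — double negation

¬D ∨ A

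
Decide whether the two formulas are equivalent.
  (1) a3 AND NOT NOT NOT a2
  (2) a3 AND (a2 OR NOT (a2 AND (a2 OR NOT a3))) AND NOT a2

Yes

E1: a3 AND NOT NOT NOT a2
    = a3 AND NOT a2   — double negation
E2: a3 AND (a2 OR NOT (a2 AND (a2 OR NOT a3))) AND NOT a2
    = a3 AND (a2 OR NOT a2) AND NOT a2   — absorption
    = a3 AND NOT a2   — complement / identity
Both reduce to a3 AND NOT a2, so they are equivalent.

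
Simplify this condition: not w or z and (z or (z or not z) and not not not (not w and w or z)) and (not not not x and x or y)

not w or z and y

not w or z and (z or (z or not z) and not not not (not w and w or z)) and (not not not x and x or y)
= not w or z and (z or (z or not z) and not (not w and w or z)) and (not not not x and x or y)   (double negation)
= not w or z and (z or not (not w and w or z)) and (not not not x and x or y)   (complement / identity)
= not w or z and (z or not z) and (not not not x and x or y)   (complement / identity)
= not w or z and (z or not z) and (not x and x or y)   (double negation)
= not w or z and (not x and x or y)   (complement / identity)
= not w or z and y   (complement / identity)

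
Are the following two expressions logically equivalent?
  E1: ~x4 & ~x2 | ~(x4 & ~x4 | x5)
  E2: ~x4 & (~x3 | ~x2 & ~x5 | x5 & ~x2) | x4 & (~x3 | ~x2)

No

E1: ~x4 & ~x2 | ~(x4 & ~x4 | x5)
    = ~x4 & ~x2 | ~x5   — complement / identity
E2: ~x4 & (~x3 | ~x2 & ~x5 | x5 & ~x2) | x4 & (~x3 | ~x2)
    = ~x4 & (~x3 | ~x2) | x4 & (~x3 | ~x2)   — distribution
    = ~x3 | ~x2   — distribution
These differ: at x2=1, x3=1, x4=1, x5=0, E1 = 1 but E2 = 0.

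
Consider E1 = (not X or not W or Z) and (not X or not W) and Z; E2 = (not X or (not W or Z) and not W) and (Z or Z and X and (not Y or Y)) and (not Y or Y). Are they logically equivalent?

Yes

E1: (not X or not W or Z) and (not X or not W) and Z
    = (not X or not W) and Z
E2: (not X or (not W or Z) and not W) and (Z or Z and X and (not Y or Y)) and (not Y or Y)
    = (not X or (not W or Z) and not W) and (Z or Z and X and (not Y or Y))
    = (not X or (not W or Z) and not W) and (Z or Z and X)
    = (not X or not W) and (Z or Z and X)
    = (not X or not W) and Z
Both reduce to (not X or not W) and Z, so they are equivalent.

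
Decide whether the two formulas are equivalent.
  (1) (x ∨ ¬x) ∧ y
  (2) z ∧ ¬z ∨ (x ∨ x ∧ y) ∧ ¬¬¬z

No

E1: (x ∨ ¬x) ∧ y
    = y   — complement / identity
E2: z ∧ ¬z ∨ (x ∨ x ∧ y) ∧ ¬¬¬z
    = (x ∨ x ∧ y) ∧ ¬¬¬z   — complement / identity
    = (x ∨ x ∧ y) ∧ ¬z   — double negation
    = x ∧ ¬z   — absorption
These differ: at x=1, y=1, z=1, E1 = 1 but E2 = 0.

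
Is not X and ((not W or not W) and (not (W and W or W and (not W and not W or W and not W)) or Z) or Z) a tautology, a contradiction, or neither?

not X and ((not W or not W) and (not (W and W or W and (not W and not W or W and not W)) or Z) or Z)
= not X and ((not W or not W) and (not (W and W or W and not W) or Z) or Z)   — distribution
= not X and ((not W or not W) and (not W or Z) or Z)   — distribution
= not X and (not W or not W and Z or Z)   — distribution
= not X and (not W or Z)   — absorption
This depends on W, X, Z, so it is not a constant.

neither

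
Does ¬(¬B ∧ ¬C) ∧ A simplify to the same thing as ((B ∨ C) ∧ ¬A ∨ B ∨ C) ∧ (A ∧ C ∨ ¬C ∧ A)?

Yes

E1: ¬(¬B ∧ ¬C) ∧ A
    = (B ∨ C) ∧ A
E2: ((B ∨ C) ∧ ¬A ∨ B ∨ C) ∧ (A ∧ C ∨ ¬C ∧ A)
    = ((B ∨ C) ∧ ¬A ∨ B ∨ C) ∧ A
    = (B ∨ C) ∧ A
Both reduce to (B ∨ C) ∧ A, so they are equivalent.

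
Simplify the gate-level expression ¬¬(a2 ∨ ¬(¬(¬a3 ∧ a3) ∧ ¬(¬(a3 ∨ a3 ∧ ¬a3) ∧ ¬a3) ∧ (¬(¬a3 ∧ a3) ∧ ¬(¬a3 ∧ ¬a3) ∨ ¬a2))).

¬¬(a2 ∨ ¬(¬(¬a3 ∧ a3) ∧ ¬(¬(a3 ∨ a3 ∧ ¬a3) ∧ ¬a3) ∧ (¬(¬a3 ∧ a3) ∧ ¬(¬a3 ∧ ¬a3) ∨ ¬a2)))
= ¬¬(a2 ∨ ¬(¬(¬a3 ∧ a3) ∧ ¬(¬a3 ∧ ¬a3) ∧ (¬(¬a3 ∧ a3) ∧ ¬(¬a3 ∧ ¬a3) ∨ ¬a2)))   — complement / identity
= ¬¬(a2 ∨ ¬(¬(¬a3 ∧ a3) ∧ ¬(¬a3 ∧ ¬a3)))   — absorption
= ¬¬(a2 ∨ ¬a3 ∧ a3 ∨ ¬a3 ∧ ¬a3)   — De Morgan
= ¬¬(a2 ∨ ¬a3)   — distribution
= a2 ∨ ¬a3   — double negation

a2 ∨ ¬a3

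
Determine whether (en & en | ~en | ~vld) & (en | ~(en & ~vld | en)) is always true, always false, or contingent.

always true

(en & en | ~en | ~vld) & (en | ~(en & ~vld | en))
= (en | ~en | ~vld) & (en | ~(en & ~vld | en))   [idempotence]
= (en | ~en | ~vld) & (en | ~en)   [absorption]
= en | ~en   [absorption]
= 1   [complement]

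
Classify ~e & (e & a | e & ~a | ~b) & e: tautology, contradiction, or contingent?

~e & (e & a | e & ~a | ~b) & e
= ~e & (e | ~b) & e
= ~e & e
= 0

contradiction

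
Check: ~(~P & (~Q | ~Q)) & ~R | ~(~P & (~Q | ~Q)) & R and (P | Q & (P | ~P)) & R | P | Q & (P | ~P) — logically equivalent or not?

E1: ~(~P & (~Q | ~Q)) & ~R | ~(~P & (~Q | ~Q)) & R
    = ~(~P & (~Q | ~Q))
    = ~(~P & ~Q)
    = P | Q
E2: (P | Q & (P | ~P)) & R | P | Q & (P | ~P)
    = P | Q & (P | ~P)
    = P | Q
Both reduce to P | Q, so they are equivalent.

Yes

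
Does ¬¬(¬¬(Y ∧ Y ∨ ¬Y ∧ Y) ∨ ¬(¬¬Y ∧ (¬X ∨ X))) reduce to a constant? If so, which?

yes, True

¬¬(¬¬(Y ∧ Y ∨ ¬Y ∧ Y) ∨ ¬(¬¬Y ∧ (¬X ∨ X)))
= ¬¬(¬¬Y ∨ ¬(¬¬Y ∧ (¬X ∨ X)))   [distribution]
= ¬¬(¬¬Y ∨ ¬¬¬Y)   [complement / identity]
= ¬(¬Y ∧ ¬¬Y)   [De Morgan]
= Y ∨ ¬Y   [De Morgan]
= True   [complement]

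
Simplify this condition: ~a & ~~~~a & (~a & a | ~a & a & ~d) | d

d

~a & ~~~~a & (~a & a | ~a & a & ~d) | d
= ~a & ~~~~a & ~a & a | d
= ~a & ~~a & ~a & a | d
= ~a & a & ~a & a | d
= ~a & a | d
= d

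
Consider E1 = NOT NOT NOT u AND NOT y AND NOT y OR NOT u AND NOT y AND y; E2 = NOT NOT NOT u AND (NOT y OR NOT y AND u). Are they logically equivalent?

Yes

E1: NOT NOT NOT u AND NOT y AND NOT y OR NOT u AND NOT y AND y
    = NOT u AND NOT y AND NOT y OR NOT u AND NOT y AND y
    = NOT u AND NOT y
E2: NOT NOT NOT u AND (NOT y OR NOT y AND u)
    = NOT NOT NOT u AND NOT y
    = NOT u AND NOT y
Both reduce to NOT u AND NOT y, so they are equivalent.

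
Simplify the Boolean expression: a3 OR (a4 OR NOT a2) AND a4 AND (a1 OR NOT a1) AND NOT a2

a3 OR (a4 OR NOT a2) AND a4 AND (a1 OR NOT a1) AND NOT a2
= a3 OR a4 AND (a1 OR NOT a1) AND NOT a2   — absorption
= a3 OR a4 AND NOT a2   — complement / identity

a3 OR a4 AND NOT a2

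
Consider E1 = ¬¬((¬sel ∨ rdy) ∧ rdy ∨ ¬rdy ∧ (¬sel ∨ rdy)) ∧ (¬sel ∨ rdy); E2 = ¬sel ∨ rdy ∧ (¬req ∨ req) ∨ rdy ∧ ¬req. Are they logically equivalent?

E1: ¬¬((¬sel ∨ rdy) ∧ rdy ∨ ¬rdy ∧ (¬sel ∨ rdy)) ∧ (¬sel ∨ rdy)
    = ((¬sel ∨ rdy) ∧ rdy ∨ ¬rdy ∧ (¬sel ∨ rdy)) ∧ (¬sel ∨ rdy)   [double negation]
    = (¬sel ∨ rdy) ∧ (¬sel ∨ rdy)   [distribution]
    = ¬sel ∨ rdy   [idempotence]
E2: ¬sel ∨ rdy ∧ (¬req ∨ req) ∨ rdy ∧ ¬req
    = ¬sel ∨ rdy ∨ rdy ∧ ¬req   [complement / identity]
    = ¬sel ∨ rdy   [absorption]
Both reduce to ¬sel ∨ rdy, so they are equivalent.

Yes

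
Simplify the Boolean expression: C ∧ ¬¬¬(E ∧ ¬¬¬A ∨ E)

C ∧ ¬¬¬(E ∧ ¬¬¬A ∨ E)
= C ∧ ¬¬¬(E ∧ ¬A ∨ E)
= C ∧ ¬(E ∧ ¬A ∨ E)
= C ∧ ¬E

C ∧ ¬E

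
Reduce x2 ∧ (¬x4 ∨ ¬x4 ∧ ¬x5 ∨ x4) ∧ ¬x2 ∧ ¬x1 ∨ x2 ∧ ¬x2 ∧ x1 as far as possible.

False

x2 ∧ (¬x4 ∨ ¬x4 ∧ ¬x5 ∨ x4) ∧ ¬x2 ∧ ¬x1 ∨ x2 ∧ ¬x2 ∧ x1
= x2 ∧ (¬x4 ∨ x4) ∧ ¬x2 ∧ ¬x1 ∨ x2 ∧ ¬x2 ∧ x1   (absorption)
= x2 ∧ ¬x2 ∧ ¬x1 ∨ x2 ∧ ¬x2 ∧ x1   (complement / identity)
= x2 ∧ ¬x2   (distribution)
= False   (complement)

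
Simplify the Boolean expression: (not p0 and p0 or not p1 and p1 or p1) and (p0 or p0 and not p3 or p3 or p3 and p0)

p1 and (p0 or p3)

(not p0 and p0 or not p1 and p1 or p1) and (p0 or p0 and not p3 or p3 or p3 and p0)
= (not p1 and p1 or p1) and (p0 or p0 and not p3 or p3 or p3 and p0)   [complement / identity]
= p1 and (p0 or p0 and not p3 or p3 or p3 and p0)   [complement / identity]
= p1 and (p0 or p3 or p3 and p0)   [absorption]
= p1 and (p0 or p3)   [absorption]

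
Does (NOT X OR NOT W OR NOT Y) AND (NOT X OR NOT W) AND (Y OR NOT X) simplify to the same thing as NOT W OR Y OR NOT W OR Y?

E1: (NOT X OR NOT W OR NOT Y) AND (NOT X OR NOT W) AND (Y OR NOT X)
    = (NOT X OR NOT W) AND (Y OR NOT X)   — absorption
    = NOT X OR NOT W AND Y   — distribution
E2: NOT W OR Y OR NOT W OR Y
    = NOT W OR Y   — idempotence
These differ: at W=1, X=0, Y=0, E1 = 1 but E2 = 0.

No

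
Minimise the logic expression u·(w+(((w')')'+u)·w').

u·(w+(((w')')'+u)·w')
= u·(w+(w'+u)·w')   [double negation]
= u·(w+w')   [absorption]
= u   [complement / identity]

u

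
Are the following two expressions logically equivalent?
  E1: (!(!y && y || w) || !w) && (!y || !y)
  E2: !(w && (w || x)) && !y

E1: (!(!y && y || w) || !w) && (!y || !y)
    = (!w || !w) && (!y || !y)
    = (!w || !w) && !y
    = !w && !y
E2: !(w && (w || x)) && !y
    = !w && !y
Both reduce to !w && !y, so they are equivalent.

Yes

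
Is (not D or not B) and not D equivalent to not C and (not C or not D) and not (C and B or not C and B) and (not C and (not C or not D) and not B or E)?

E1: (not D or not B) and not D
    = not D
E2: not C and (not C or not D) and not (C and B or not C and B) and (not C and (not C or not D) and not B or E)
    = not C and (not C or not D) and not B and (not C and (not C or not D) and not B or E)
    = not C and (not C or not D) and not B
    = not C and not B
These differ: at B=1, C=0, D=0, E=0, E1 = 1 but E2 = 0.

No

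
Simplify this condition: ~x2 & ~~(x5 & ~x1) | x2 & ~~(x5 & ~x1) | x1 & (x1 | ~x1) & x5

x5

~x2 & ~~(x5 & ~x1) | x2 & ~~(x5 & ~x1) | x1 & (x1 | ~x1) & x5
= ~x2 & ~~(x5 & ~x1) | x2 & ~~(x5 & ~x1) | x1 & x5
= ~~(x5 & ~x1) | x1 & x5
= x5 & ~x1 | x1 & x5
= x5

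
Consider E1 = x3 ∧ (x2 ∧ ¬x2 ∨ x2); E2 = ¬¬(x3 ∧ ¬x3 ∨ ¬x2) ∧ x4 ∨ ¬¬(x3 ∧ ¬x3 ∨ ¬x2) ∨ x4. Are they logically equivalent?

E1: x3 ∧ (x2 ∧ ¬x2 ∨ x2)
    = x3 ∧ x2   [complement / identity]
E2: ¬¬(x3 ∧ ¬x3 ∨ ¬x2) ∧ x4 ∨ ¬¬(x3 ∧ ¬x3 ∨ ¬x2) ∨ x4
    = ¬¬(x3 ∧ ¬x3 ∨ ¬x2) ∨ x4   [absorption]
    = ¬¬¬x2 ∨ x4   [complement / identity]
    = ¬x2 ∨ x4   [double negation]
These differ: at x2=0, x3=0, x4=1, E1 = 0 but E2 = 1.

No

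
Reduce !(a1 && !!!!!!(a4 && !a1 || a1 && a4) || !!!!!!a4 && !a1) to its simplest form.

!(a1 && !!!!!!(a4 && !a1 || a1 && a4) || !!!!!!a4 && !a1)
= !(a1 && !!!!!!a4 || !!!!!!a4 && !a1)
= !!!!!!!a4
= !!!!!a4
= !!!a4
= !a4

!a4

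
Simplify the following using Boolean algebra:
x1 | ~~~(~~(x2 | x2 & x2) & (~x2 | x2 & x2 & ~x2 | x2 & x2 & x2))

x1 | ~~~(~~(x2 | x2 & x2) & (~x2 | x2 & x2 & ~x2 | x2 & x2 & x2))
= x1 | ~~~((x2 | x2 & x2) & (~x2 | x2 & x2 & ~x2 | x2 & x2 & x2))   [double negation]
= x1 | ~~~((x2 | x2 & x2) & (~x2 | x2 & x2))   [distribution]
= x1 | ~~~(x2 & x2 | x2 & ~x2)   [distribution]
= x1 | ~(x2 & x2 | x2 & ~x2)   [double negation]
= x1 | ~x2   [distribution]

x1 | ~x2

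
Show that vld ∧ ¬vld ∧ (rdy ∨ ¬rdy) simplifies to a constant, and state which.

vld ∧ ¬vld ∧ (rdy ∨ ¬rdy)
= vld ∧ ¬vld   (complement / identity)
= False   (complement)

False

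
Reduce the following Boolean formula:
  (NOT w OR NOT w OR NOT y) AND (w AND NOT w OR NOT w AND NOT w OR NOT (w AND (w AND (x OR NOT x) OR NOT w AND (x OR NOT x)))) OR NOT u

(NOT w OR NOT w OR NOT y) AND (w AND NOT w OR NOT w AND NOT w OR NOT (w AND (w AND (x OR NOT x) OR NOT w AND (x OR NOT x)))) OR NOT u
= (NOT w OR NOT w OR NOT y) AND (w AND NOT w OR NOT w AND NOT w OR NOT (w AND (x OR NOT x))) OR NOT u   — distribution
= (NOT w OR NOT w OR NOT y) AND (NOT w OR NOT (w AND (x OR NOT x))) OR NOT u   — distribution
= (NOT w OR NOT w OR NOT y) AND (NOT w OR NOT w) OR NOT u   — complement / identity
= NOT w OR (NOT w OR NOT y) AND NOT w OR NOT u   — distribution
= NOT w OR NOT w OR NOT u   — absorption
= NOT w OR NOT u   — idempotence

NOT w OR NOT u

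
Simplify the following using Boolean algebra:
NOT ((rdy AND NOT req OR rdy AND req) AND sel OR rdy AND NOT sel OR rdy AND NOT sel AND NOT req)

NOT ((rdy AND NOT req OR rdy AND req) AND sel OR rdy AND NOT sel OR rdy AND NOT sel AND NOT req)
= NOT ((rdy AND NOT req OR rdy AND req) AND sel OR rdy AND NOT sel)   [absorption]
= NOT (rdy AND sel OR rdy AND NOT sel)   [distribution]
= NOT rdy   [distribution]

NOT rdy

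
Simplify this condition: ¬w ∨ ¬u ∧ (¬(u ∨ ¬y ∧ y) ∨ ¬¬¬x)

¬w ∨ ¬u

¬w ∨ ¬u ∧ (¬(u ∨ ¬y ∧ y) ∨ ¬¬¬x)
= ¬w ∨ ¬u ∧ (¬u ∨ ¬¬¬x)   (complement / identity)
= ¬w ∨ ¬u ∧ (¬u ∨ ¬x)   (double negation)
= ¬w ∨ ¬u   (absorption)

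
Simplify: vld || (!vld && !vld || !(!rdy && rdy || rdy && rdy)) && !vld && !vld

true

vld || (!vld && !vld || !(!rdy && rdy || rdy && rdy)) && !vld && !vld
= vld || (!vld && !vld || !rdy) && !vld && !vld
= vld || !vld && !vld
= vld || !vld
= true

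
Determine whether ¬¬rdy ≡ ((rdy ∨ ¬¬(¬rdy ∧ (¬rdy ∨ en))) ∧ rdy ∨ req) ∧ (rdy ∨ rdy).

E1: ¬¬rdy
    = rdy
E2: ((rdy ∨ ¬¬(¬rdy ∧ (¬rdy ∨ en))) ∧ rdy ∨ req) ∧ (rdy ∨ rdy)
    = ((rdy ∨ ¬¬¬rdy) ∧ rdy ∨ req) ∧ (rdy ∨ rdy)
    = ((rdy ∨ ¬¬¬rdy) ∧ rdy ∨ req) ∧ rdy
    = ((rdy ∨ ¬rdy) ∧ rdy ∨ req) ∧ rdy
    = (rdy ∨ req) ∧ rdy
    = rdy
Both reduce to rdy, so they are equivalent.

Yes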